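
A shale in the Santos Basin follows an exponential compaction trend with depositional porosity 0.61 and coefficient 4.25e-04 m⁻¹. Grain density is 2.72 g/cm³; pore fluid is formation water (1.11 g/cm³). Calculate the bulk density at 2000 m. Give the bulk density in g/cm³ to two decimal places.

2.30 g/cm³

Working in km (1 km = 1000 m; β in km⁻¹ = β in m⁻¹ × 1000):
Porosity at depth: phi = 0.61·exp(−0.425×2) = 0.61×0.4274 = 0.2607
Bulk density: ρ_b = (1−phi)ρ_g + phi·ρ_f = 0.7393×2.72 + 0.2607×1.11
       = 2.011 + 0.289 = 2.300 g/cm³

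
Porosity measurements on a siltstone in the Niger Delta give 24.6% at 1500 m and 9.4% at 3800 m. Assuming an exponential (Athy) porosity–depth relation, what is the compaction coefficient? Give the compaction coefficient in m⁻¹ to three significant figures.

Working in km (1 km = 1000 m; β in km⁻¹ = β in m⁻¹ × 1000):
Athy: φ(z) = φ₀ e^(−βz) ⇒ φ₁/φ₂ = e^{β(z₂−z₁)} ⇒ β = ln(φ₁/φ₂)/(z₂−z₁)
β = ln(0.246/0.094) / (3.8 − 1.5) = ln(2.617) / 2.3 = 0.9620 / 2.3 = 0.4183 km⁻¹

0.000418 m⁻¹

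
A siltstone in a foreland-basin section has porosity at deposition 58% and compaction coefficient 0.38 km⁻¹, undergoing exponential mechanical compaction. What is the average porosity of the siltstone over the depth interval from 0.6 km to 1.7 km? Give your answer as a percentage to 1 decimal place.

37.7%

⟨φ⟩ = (1/(d₂−d₁)) ∫ φ₀ e^(−βd) dd = φ₀·(e^(−β·d₁) − e^(−β·d₂)) / (β·(d₂−d₁))
e^(−0.38×0.6) = 0.7961; e^(−0.38×1.7) = 0.5241
⟨φ⟩ = 0.58 × (0.7961 − 0.5241) / (0.38 × 1.1) = 0.58 × 0.6507 = 0.3774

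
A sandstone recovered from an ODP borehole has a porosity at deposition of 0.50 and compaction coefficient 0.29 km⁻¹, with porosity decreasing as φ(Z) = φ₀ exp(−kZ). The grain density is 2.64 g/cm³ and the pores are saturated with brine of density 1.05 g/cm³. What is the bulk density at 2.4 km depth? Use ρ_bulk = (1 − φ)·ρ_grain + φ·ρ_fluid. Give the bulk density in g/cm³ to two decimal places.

Porosity at depth: φ = 0.5·exp(−0.29×2.4) = 0.5×0.4986 = 0.2493
Bulk density: ρ_b = (1−φ)ρ_g + φ·ρ_f = 0.7507×2.64 + 0.2493×1.05
       = 1.982 + 0.262 = 2.244 g/cm³

2.24 g/cm³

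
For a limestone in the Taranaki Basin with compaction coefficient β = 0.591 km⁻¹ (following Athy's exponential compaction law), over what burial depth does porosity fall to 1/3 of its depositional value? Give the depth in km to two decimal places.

1.86 km

phi/phi₀ = 1/3 ⇒ exp(−β·Z) = 1/3 ⇒ Z = ln(3) / β
Z = 1.0986 / 0.591 = 1.859 km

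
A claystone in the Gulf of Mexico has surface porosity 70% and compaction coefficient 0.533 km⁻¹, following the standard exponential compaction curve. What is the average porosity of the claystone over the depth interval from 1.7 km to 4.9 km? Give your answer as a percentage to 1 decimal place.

⟨n⟩ = (1/(Z₂−Z₁)) ∫ n₀ e^(−βZ) dZ = n₀·(e^(−β·Z₁) − e^(−β·Z₂)) / (β·(Z₂−Z₁))
e^(−0.533×1.7) = 0.4041; e^(−0.533×4.9) = 0.0734
⟨n⟩ = 0.7 × (0.4041 − 0.0734) / (0.533 × 3.2) = 0.7 × 0.1939 = 0.1357

13.6%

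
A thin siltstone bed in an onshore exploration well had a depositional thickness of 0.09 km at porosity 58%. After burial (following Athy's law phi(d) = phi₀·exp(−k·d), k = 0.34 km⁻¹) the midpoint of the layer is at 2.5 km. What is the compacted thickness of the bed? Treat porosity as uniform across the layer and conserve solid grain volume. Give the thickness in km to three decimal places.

0.050 km

Porosity at 2.5 km: phi = 0.58·exp(−0.34×2.5) = 0.2479
Solid-volume conservation: h(1−phi) = h₀(1−phi₀) ⇒ h = h₀·(1−phi₀)/(1−phi)
h = 0.09 × (1 − 0.58)/(1 − 0.2479) = 0.09 × 0.5584 = 0.0503 km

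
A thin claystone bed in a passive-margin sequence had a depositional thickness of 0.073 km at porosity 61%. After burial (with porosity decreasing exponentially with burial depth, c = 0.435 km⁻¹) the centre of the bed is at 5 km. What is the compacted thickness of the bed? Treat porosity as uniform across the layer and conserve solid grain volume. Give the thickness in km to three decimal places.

Porosity at 5 km: φ = 0.61·exp(−0.435×5) = 0.0693
Solid-volume conservation: h(1−φ) = h₀(1−φ₀) ⇒ h = h₀·(1−φ₀)/(1−φ)
h = 0.073 × (1 − 0.61)/(1 − 0.0693) = 0.073 × 0.4190 = 0.0306 km

0.031 km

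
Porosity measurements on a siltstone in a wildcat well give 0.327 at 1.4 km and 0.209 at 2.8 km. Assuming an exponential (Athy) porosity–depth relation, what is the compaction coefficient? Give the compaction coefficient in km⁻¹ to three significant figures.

Athy: phi(z) = phi₀ e^(−cz) ⇒ phi₁/phi₂ = e^{c(z₂−z₁)} ⇒ c = ln(phi₁/phi₂)/(z₂−z₁)
c = ln(0.327/0.209) / (2.8 − 1.4) = ln(1.565) / 1.4 = 0.4476 / 1.4 = 0.3197 km⁻¹

0.320 km⁻¹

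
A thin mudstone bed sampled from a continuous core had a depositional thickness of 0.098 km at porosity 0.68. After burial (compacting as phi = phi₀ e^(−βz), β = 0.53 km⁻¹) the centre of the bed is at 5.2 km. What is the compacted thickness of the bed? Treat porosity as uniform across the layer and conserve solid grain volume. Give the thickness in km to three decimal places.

0.033 km

Porosity at 5.2 km: phi = 0.68·exp(−0.53×5.2) = 0.0432
Solid-volume conservation: h(1−phi) = h₀(1−phi₀) ⇒ h = h₀·(1−phi₀)/(1−phi)
h = 0.098 × (1 − 0.68)/(1 − 0.0432) = 0.098 × 0.3345 = 0.0328 km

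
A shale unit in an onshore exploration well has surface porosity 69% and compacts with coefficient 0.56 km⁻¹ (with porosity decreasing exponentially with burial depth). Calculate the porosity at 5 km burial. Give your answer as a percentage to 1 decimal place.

φ = φ₀·exp(−k·z) = 0.69 × exp(−0.56 × 5) = 0.69 × exp(−2.8)
  = 0.69 × 0.0608 = 0.0420

4.2%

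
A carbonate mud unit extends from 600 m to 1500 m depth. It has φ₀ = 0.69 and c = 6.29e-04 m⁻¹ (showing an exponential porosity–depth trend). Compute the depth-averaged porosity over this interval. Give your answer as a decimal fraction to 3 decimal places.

Working in km (1 km = 1000 m; c in km⁻¹ = c in m⁻¹ × 1000):
⟨φ⟩ = (1/(Z₂−Z₁)) ∫ φ₀ e^(−cZ) dZ = φ₀·(e^(−c·Z₁) − e^(−c·Z₂)) / (c·(Z₂−Z₁))
e^(−0.629×0.6) = 0.6856; e^(−0.629×1.5) = 0.3893
⟨φ⟩ = 0.69 × (0.6856 − 0.3893) / (0.629 × 0.9) = 0.69 × 0.5235 = 0.3612

0.361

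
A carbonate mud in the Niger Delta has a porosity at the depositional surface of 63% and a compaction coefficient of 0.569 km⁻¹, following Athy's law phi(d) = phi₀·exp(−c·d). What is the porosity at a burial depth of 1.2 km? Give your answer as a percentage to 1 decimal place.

phi = phi₀·exp(−c·d) = 0.63 × exp(−0.569 × 1.2) = 0.63 × exp(−0.6828)
  = 0.63 × 0.5052 = 0.3183

31.8%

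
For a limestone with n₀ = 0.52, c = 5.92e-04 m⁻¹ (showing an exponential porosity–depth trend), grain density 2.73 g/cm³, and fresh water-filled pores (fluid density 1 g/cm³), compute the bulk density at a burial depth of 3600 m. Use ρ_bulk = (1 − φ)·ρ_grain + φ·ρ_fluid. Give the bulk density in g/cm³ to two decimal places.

Working in km (1 km = 1000 m; c in km⁻¹ = c in m⁻¹ × 1000):
Porosity at depth: n = 0.52·exp(−0.592×3.6) = 0.52×0.1187 = 0.0617
Bulk density: ρ_b = (1−n)ρ_g + n·ρ_f = 0.9383×2.73 + 0.0617×1
       = 2.562 + 0.062 = 2.623 g/cm³

2.62 g/cm³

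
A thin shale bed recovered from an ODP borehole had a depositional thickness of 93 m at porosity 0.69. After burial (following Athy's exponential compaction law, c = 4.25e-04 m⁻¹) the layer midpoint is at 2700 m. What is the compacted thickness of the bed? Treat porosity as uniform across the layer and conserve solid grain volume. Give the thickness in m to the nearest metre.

37 m

Working in km (1 km = 1000 m; c in km⁻¹ = c in m⁻¹ × 1000):
Porosity at 2.7 km: n = 0.69·exp(−0.425×2.7) = 0.2190
Solid-volume conservation: h(1−n) = h₀(1−n₀) ⇒ h = h₀·(1−n₀)/(1−n)
h = 0.093 × (1 − 0.69)/(1 − 0.2190) = 0.093 × 0.3969 = 0.0369 km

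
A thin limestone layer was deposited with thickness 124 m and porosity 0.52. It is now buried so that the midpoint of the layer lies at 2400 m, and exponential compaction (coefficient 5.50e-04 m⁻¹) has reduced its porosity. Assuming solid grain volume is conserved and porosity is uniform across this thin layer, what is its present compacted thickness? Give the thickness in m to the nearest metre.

Working in km (1 km = 1000 m; k in km⁻¹ = k in m⁻¹ × 1000):
Porosity at 2.4 km: φ = 0.52·exp(−0.55×2.4) = 0.1389
Solid-volume conservation: h(1−φ) = h₀(1−φ₀) ⇒ h = h₀·(1−φ₀)/(1−φ)
h = 0.124 × (1 − 0.52)/(1 − 0.1389) = 0.124 × 0.5574 = 0.0691 km

69 m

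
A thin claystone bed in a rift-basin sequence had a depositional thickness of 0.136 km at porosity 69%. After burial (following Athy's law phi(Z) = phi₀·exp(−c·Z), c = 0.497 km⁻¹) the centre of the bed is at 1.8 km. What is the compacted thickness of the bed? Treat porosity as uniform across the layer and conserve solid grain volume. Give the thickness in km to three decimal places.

0.059 km

Porosity at 1.8 km: phi = 0.69·exp(−0.497×1.8) = 0.2821
Solid-volume conservation: h(1−phi) = h₀(1−phi₀) ⇒ h = h₀·(1−phi₀)/(1−phi)
h = 0.136 × (1 − 0.69)/(1 − 0.2821) = 0.136 × 0.4318 = 0.0587 km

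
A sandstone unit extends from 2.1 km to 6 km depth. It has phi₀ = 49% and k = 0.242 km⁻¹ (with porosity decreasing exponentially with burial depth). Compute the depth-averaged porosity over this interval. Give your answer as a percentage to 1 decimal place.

⟨phi⟩ = (1/(d₂−d₁)) ∫ phi₀ e^(−kd) dd = phi₀·(e^(−k·d₁) − e^(−k·d₂)) / (k·(d₂−d₁))
e^(−0.242×2.1) = 0.6016; e^(−0.242×6) = 0.2341
⟨phi⟩ = 0.49 × (0.6016 − 0.2341) / (0.242 × 3.9) = 0.49 × 0.3894 = 0.1908

19.1%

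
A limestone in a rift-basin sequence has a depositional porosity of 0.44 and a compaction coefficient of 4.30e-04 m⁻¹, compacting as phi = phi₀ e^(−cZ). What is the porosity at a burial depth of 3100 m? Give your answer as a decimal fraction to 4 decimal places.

0.1160

Working in km (1 km = 1000 m; c in km⁻¹ = c in m⁻¹ × 1000):
phi = phi₀·exp(−c·Z) = 0.44 × exp(−0.43 × 3.1) = 0.44 × exp(−1.333)
  = 0.44 × 0.2637 = 0.1160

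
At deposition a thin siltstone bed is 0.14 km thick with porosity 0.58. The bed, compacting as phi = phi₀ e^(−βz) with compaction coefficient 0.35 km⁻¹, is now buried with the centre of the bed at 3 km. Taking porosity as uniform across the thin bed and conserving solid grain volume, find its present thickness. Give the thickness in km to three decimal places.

0.074 km

Porosity at 3 km: phi = 0.58·exp(−0.35×3) = 0.2030
Solid-volume conservation: h(1−phi) = h₀(1−phi₀) ⇒ h = h₀·(1−phi₀)/(1−phi)
h = 0.14 × (1 − 0.58)/(1 − 0.2030) = 0.14 × 0.5270 = 0.0738 km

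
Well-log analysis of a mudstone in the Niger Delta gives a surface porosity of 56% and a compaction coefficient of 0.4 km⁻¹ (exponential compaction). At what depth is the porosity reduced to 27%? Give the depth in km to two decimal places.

Invert Athy's law: z = ln(n₀/n) / β
z = ln(0.56/0.27) / 0.4 = ln(2.074) / 0.4 = 0.7295 / 0.4 = 1.824 km

1.82 km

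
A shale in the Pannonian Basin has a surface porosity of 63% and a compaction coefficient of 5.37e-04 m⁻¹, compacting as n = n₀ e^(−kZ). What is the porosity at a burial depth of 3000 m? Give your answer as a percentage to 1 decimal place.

12.6%

Working in km (1 km = 1000 m; k in km⁻¹ = k in m⁻¹ × 1000):
n = n₀·exp(−k·Z) = 0.63 × exp(−0.537 × 3) = 0.63 × exp(−1.611)
  = 0.63 × 0.1997 = 0.1258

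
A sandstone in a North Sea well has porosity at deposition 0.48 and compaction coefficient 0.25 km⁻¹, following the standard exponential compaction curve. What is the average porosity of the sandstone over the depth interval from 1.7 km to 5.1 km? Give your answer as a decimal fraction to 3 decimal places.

⟨φ⟩ = (1/(d₂−d₁)) ∫ φ₀ e^(−βd) dd = φ₀·(e^(−β·d₁) − e^(−β·d₂)) / (β·(d₂−d₁))
e^(−0.25×1.7) = 0.6538; e^(−0.25×5.1) = 0.2794
⟨φ⟩ = 0.48 × (0.6538 − 0.2794) / (0.25 × 3.4) = 0.48 × 0.4404 = 0.2114

0.211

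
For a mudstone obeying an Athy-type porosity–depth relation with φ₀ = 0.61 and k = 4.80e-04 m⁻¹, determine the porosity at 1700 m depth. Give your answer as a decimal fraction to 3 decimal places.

Working in km (1 km = 1000 m; k in km⁻¹ = k in m⁻¹ × 1000):
φ = φ₀·exp(−k·Z) = 0.61 × exp(−0.48 × 1.7) = 0.61 × exp(−0.816)
  = 0.61 × 0.4422 = 0.2697

0.270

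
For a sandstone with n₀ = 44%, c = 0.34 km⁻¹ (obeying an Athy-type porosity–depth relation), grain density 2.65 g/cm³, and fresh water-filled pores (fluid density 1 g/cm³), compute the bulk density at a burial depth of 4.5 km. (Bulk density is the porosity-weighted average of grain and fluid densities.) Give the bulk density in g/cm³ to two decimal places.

Porosity at depth: n = 0.44·exp(−0.34×4.5) = 0.44×0.2165 = 0.0953
Bulk density: ρ_b = (1−n)ρ_g + n·ρ_f = 0.9047×2.65 + 0.0953×1
       = 2.398 + 0.095 = 2.493 g/cm³

2.49 g/cm³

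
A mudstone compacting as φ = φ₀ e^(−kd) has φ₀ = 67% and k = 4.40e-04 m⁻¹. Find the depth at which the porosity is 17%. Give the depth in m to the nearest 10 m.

3120 m

Working in km (1 km = 1000 m; k in km⁻¹ = k in m⁻¹ × 1000):
Invert Athy's law: d = ln(φ₀/φ) / k
d = ln(0.67/0.17) / 0.44 = ln(3.941) / 0.44 = 1.3715 / 0.44 = 3.117 km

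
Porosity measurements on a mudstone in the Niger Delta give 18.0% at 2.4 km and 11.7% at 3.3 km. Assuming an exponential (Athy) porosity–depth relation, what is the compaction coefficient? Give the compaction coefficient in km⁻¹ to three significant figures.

0.479 km⁻¹

Athy: phi(z) = phi₀ e^(−cz) ⇒ phi₁/phi₂ = e^{c(z₂−z₁)} ⇒ c = ln(phi₁/phi₂)/(z₂−z₁)
c = ln(0.18/0.117) / (3.3 − 2.4) = ln(1.538) / 0.9 = 0.4308 / 0.9 = 0.4786 km⁻¹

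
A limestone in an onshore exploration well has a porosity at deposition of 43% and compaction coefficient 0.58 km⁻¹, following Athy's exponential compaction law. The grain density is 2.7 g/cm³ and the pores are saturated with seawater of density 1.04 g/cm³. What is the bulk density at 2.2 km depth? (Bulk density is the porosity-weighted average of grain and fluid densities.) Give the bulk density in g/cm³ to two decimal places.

Porosity at depth: n = 0.43·exp(−0.58×2.2) = 0.43×0.2792 = 0.1200
Bulk density: ρ_b = (1−n)ρ_g + n·ρ_f = 0.8800×2.7 + 0.1200×1.04
       = 2.376 + 0.125 = 2.501 g/cm³

2.50 g/cm³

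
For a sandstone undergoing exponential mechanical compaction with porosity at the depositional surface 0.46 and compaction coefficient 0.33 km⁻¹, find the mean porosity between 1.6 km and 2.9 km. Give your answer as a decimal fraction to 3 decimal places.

0.221

⟨phi⟩ = (1/(z₂−z₁)) ∫ phi₀ e^(−βz) dz = phi₀·(e^(−β·z₁) − e^(−β·z₂)) / (β·(z₂−z₁))
e^(−0.33×1.6) = 0.5898; e^(−0.33×2.9) = 0.3840
⟨phi⟩ = 0.46 × (0.5898 − 0.3840) / (0.33 × 1.3) = 0.46 × 0.4796 = 0.2206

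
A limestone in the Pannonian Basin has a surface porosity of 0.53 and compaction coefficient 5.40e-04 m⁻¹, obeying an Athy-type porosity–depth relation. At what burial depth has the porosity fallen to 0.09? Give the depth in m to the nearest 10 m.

3280 m

Working in km (1 km = 1000 m; k in km⁻¹ = k in m⁻¹ × 1000):
Invert Athy's law: z = ln(n₀/n) / k
z = ln(0.53/0.09) / 0.54 = ln(5.889) / 0.54 = 1.7731 / 0.54 = 3.283 km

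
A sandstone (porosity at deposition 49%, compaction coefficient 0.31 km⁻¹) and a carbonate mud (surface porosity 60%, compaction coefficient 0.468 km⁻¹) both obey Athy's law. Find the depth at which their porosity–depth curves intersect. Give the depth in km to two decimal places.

Set phi₀ₐ e^(−kₐZ) = phi₀ᵦ e^(−kᵦZ) ⇒ ln(phi₀ₐ/phi₀ᵦ) = (kₐ − kᵦ)·Z
Z = ln(0.49/0.6) / (0.31 − 0.468) = -0.2025 / -0.158 = 1.282 km

1.28 km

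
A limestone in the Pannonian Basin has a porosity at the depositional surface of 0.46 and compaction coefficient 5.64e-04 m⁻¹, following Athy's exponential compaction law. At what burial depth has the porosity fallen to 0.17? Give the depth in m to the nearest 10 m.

1760 m

Working in km (1 km = 1000 m; c in km⁻¹ = c in m⁻¹ × 1000):
Invert Athy's law: Z = ln(φ₀/φ) / c
Z = ln(0.46/0.17) / 0.564 = ln(2.706) / 0.564 = 0.9954 / 0.564 = 1.765 km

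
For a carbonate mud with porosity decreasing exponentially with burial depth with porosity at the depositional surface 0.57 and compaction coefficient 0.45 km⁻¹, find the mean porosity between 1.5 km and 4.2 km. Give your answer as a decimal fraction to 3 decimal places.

0.168

⟨n⟩ = (1/(d₂−d₁)) ∫ n₀ e^(−cd) dd = n₀·(e^(−c·d₁) − e^(−c·d₂)) / (c·(d₂−d₁))
e^(−0.45×1.5) = 0.5092; e^(−0.45×4.2) = 0.1511
⟨n⟩ = 0.57 × (0.5092 − 0.1511) / (0.45 × 2.7) = 0.57 × 0.2947 = 0.1680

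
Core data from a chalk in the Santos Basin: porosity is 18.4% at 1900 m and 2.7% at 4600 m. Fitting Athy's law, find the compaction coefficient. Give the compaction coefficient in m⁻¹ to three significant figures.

Working in km (1 km = 1000 m; β in km⁻¹ = β in m⁻¹ × 1000):
Athy: n(d) = n₀ e^(−βd) ⇒ n₁/n₂ = e^{β(d₂−d₁)} ⇒ β = ln(n₁/n₂)/(d₂−d₁)
β = ln(0.184/0.027) / (4.6 − 1.9) = ln(6.815) / 2.7 = 1.9191 / 2.7 = 0.7108 km⁻¹

0.000711 m⁻¹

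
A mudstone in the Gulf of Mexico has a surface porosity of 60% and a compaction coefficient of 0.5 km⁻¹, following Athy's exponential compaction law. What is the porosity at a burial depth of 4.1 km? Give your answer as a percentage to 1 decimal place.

n = n₀·exp(−k·z) = 0.6 × exp(−0.5 × 4.1) = 0.6 × exp(−2.05)
  = 0.6 × 0.1287 = 0.0772

7.7%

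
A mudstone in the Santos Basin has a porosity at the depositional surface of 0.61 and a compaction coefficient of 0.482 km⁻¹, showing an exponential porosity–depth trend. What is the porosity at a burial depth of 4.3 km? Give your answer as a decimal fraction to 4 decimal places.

n = n₀·exp(−k·Z) = 0.61 × exp(−0.482 × 4.3) = 0.61 × exp(−2.073)
  = 0.61 × 0.1259 = 0.0768

0.0768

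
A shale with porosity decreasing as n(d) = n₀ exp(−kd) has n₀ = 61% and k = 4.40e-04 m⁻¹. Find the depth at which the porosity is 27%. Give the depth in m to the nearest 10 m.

Working in km (1 km = 1000 m; k in km⁻¹ = k in m⁻¹ × 1000):
Invert Athy's law: d = ln(n₀/n) / k
d = ln(0.61/0.27) / 0.44 = ln(2.259) / 0.44 = 0.8150 / 0.44 = 1.852 km

1850 m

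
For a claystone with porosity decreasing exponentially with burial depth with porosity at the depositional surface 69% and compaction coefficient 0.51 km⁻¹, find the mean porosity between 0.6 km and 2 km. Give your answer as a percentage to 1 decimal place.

36.3%

⟨φ⟩ = (1/(Z₂−Z₁)) ∫ φ₀ e^(−cZ) dZ = φ₀·(e^(−c·Z₁) − e^(−c·Z₂)) / (c·(Z₂−Z₁))
e^(−0.51×0.6) = 0.7364; e^(−0.51×2) = 0.3606
⟨φ⟩ = 0.69 × (0.7364 − 0.3606) / (0.51 × 1.4) = 0.69 × 0.5263 = 0.3632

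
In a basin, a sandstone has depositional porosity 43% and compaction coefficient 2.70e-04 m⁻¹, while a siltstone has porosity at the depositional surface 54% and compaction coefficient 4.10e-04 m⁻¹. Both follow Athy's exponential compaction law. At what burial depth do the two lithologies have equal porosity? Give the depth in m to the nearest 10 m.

1630 m

Working in km (1 km = 1000 m; β in km⁻¹ = β in m⁻¹ × 1000):
Set φ₀ₐ e^(−βₐd) = φ₀ᵦ e^(−βᵦd) ⇒ ln(φ₀ₐ/φ₀ᵦ) = (βₐ − βᵦ)·d
d = ln(0.43/0.54) / (0.27 − 0.41) = -0.2278 / -0.14 = 1.627 km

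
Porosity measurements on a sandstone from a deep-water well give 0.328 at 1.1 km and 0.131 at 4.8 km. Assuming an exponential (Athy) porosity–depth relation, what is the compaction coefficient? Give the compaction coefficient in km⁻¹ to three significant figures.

0.248 km⁻¹

Athy: n(Z) = n₀ e^(−βZ) ⇒ n₁/n₂ = e^{β(Z₂−Z₁)} ⇒ β = ln(n₁/n₂)/(Z₂−Z₁)
β = ln(0.328/0.131) / (4.8 − 1.1) = ln(2.504) / 3.7 = 0.9178 / 3.7 = 0.2481 km⁻¹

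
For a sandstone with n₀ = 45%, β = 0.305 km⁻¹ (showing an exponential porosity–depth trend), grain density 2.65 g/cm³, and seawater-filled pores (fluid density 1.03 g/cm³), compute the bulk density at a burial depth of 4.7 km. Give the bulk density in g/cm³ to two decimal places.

2.48 g/cm³

Porosity at depth: n = 0.45·exp(−0.305×4.7) = 0.45×0.2385 = 0.1073
Bulk density: ρ_b = (1−n)ρ_g + n·ρ_f = 0.8927×2.65 + 0.1073×1.03
       = 2.366 + 0.111 = 2.476 g/cm³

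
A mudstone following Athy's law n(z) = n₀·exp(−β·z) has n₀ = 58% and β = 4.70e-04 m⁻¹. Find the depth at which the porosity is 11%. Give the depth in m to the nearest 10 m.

Working in km (1 km = 1000 m; β in km⁻¹ = β in m⁻¹ × 1000):
Invert Athy's law: z = ln(n₀/n) / β
z = ln(0.58/0.11) / 0.47 = ln(5.273) / 0.47 = 1.6625 / 0.47 = 3.537 km

3540 m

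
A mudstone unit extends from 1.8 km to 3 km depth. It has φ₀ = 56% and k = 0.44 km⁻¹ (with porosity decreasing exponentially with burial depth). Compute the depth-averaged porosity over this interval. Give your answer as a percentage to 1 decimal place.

⟨φ⟩ = (1/(z₂−z₁)) ∫ φ₀ e^(−kz) dz = φ₀·(e^(−k·z₁) − e^(−k·z₂)) / (k·(z₂−z₁))
e^(−0.44×1.8) = 0.4529; e^(−0.44×3) = 0.2671
⟨φ⟩ = 0.56 × (0.4529 − 0.2671) / (0.44 × 1.2) = 0.56 × 0.3519 = 0.1971

19.7%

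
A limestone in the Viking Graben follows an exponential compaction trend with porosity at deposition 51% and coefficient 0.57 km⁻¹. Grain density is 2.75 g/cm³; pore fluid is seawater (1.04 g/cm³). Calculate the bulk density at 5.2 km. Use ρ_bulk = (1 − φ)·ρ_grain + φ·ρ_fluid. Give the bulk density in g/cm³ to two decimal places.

Porosity at depth: φ = 0.51·exp(−0.57×5.2) = 0.51×0.0516 = 0.0263
Bulk density: ρ_b = (1−φ)ρ_g + φ·ρ_f = 0.9737×2.75 + 0.0263×1.04
       = 2.678 + 0.027 = 2.705 g/cm³

2.70 g/cm³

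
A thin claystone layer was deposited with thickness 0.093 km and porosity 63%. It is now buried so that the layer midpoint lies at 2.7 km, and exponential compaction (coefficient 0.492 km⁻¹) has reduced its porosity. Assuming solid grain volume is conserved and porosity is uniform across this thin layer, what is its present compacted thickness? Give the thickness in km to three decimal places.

Porosity at 2.7 km: phi = 0.63·exp(−0.492×2.7) = 0.1669
Solid-volume conservation: h(1−phi) = h₀(1−phi₀) ⇒ h = h₀·(1−phi₀)/(1−phi)
h = 0.093 × (1 − 0.63)/(1 − 0.1669) = 0.093 × 0.4441 = 0.0413 km

0.041 km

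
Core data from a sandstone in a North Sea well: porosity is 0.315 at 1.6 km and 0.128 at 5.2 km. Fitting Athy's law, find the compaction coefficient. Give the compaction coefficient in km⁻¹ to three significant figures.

Athy: phi(d) = phi₀ e^(−βd) ⇒ phi₁/phi₂ = e^{β(d₂−d₁)} ⇒ β = ln(phi₁/phi₂)/(d₂−d₁)
β = ln(0.315/0.128) / (5.2 − 1.6) = ln(2.461) / 3.6 = 0.9005 / 3.6 = 0.2502 km⁻¹

0.250 km⁻¹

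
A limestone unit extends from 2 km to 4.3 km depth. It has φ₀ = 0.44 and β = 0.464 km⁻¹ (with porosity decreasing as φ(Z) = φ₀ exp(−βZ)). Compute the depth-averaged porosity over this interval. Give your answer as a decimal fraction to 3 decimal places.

0.107

⟨φ⟩ = (1/(Z₂−Z₁)) ∫ φ₀ e^(−βZ) dZ = φ₀·(e^(−β·Z₁) − e^(−β·Z₂)) / (β·(Z₂−Z₁))
e^(−0.464×2) = 0.3953; e^(−0.464×4.3) = 0.1360
⟨φ⟩ = 0.44 × (0.3953 − 0.1360) / (0.464 × 2.3) = 0.44 × 0.2430 = 0.1069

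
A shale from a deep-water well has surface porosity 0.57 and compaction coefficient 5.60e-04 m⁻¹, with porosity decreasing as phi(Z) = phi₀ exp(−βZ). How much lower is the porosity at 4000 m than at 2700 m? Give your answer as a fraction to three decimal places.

0.065

Working in km (1 km = 1000 m; β in km⁻¹ = β in m⁻¹ × 1000):
phi(2.7) = 0.57·e^(−0.56×2.7) = 0.1257
phi(4) = 0.57·e^(−0.56×4) = 0.0607
Δphi = 0.1257 − 0.0607 = 0.0650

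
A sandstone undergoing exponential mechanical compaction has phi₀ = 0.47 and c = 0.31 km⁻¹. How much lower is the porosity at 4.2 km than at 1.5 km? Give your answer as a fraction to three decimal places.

phi(1.5) = 0.47·e^(−0.31×1.5) = 0.2952
phi(4.2) = 0.47·e^(−0.31×4.2) = 0.1278
Δphi = 0.2952 − 0.1278 = 0.1674

0.167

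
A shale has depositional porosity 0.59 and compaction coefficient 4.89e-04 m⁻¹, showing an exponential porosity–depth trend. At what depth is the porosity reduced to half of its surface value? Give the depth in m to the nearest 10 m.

1420 m

Working in km (1 km = 1000 m; c in km⁻¹ = c in m⁻¹ × 1000):
phi/phi₀ = 1/2 ⇒ exp(−c·d) = 1/2 ⇒ d = ln(2) / c
d = 0.6931 / 0.489 = 1.417 km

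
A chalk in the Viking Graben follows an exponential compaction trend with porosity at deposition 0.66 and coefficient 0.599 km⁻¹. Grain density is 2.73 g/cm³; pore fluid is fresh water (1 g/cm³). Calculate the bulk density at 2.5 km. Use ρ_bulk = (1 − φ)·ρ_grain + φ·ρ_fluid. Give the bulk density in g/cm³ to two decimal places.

Porosity at depth: phi = 0.66·exp(−0.599×2.5) = 0.66×0.2237 = 0.1476
Bulk density: ρ_b = (1−phi)ρ_g + phi·ρ_f = 0.8524×2.73 + 0.1476×1
       = 2.327 + 0.148 = 2.475 g/cm³

2.47 g/cm³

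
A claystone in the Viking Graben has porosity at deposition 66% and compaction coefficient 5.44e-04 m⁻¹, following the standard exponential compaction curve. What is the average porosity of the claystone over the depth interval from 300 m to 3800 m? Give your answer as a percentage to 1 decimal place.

Working in km (1 km = 1000 m; k in km⁻¹ = k in m⁻¹ × 1000):
⟨phi⟩ = (1/(d₂−d₁)) ∫ phi₀ e^(−kd) dd = phi₀·(e^(−k·d₁) − e^(−k·d₂)) / (k·(d₂−d₁))
e^(−0.544×0.3) = 0.8494; e^(−0.544×3.8) = 0.1265
⟨phi⟩ = 0.66 × (0.8494 − 0.1265) / (0.544 × 3.5) = 0.66 × 0.3797 = 0.2506

25.1%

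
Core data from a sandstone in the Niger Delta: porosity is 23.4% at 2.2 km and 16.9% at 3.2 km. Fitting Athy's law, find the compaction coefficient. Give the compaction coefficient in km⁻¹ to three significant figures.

0.325 km⁻¹

Athy: n(Z) = n₀ e^(−kZ) ⇒ n₁/n₂ = e^{k(Z₂−Z₁)} ⇒ k = ln(n₁/n₂)/(Z₂−Z₁)
k = ln(0.234/0.169) / (3.2 − 2.2) = ln(1.385) / 1 = 0.3254 / 1 = 0.3254 km⁻¹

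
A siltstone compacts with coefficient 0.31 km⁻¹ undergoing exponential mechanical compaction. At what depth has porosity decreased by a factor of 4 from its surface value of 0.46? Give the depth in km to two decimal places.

n/n₀ = 1/4 ⇒ exp(−k·d) = 1/4 ⇒ d = ln(4) / k
d = 1.3863 / 0.31 = 4.472 km

4.47 km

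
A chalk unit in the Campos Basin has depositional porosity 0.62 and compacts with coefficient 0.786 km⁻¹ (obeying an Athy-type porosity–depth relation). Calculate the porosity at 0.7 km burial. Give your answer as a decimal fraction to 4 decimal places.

0.3576

n = n₀·exp(−k·z) = 0.62 × exp(−0.786 × 0.7) = 0.62 × exp(−0.5502)
  = 0.62 × 0.5768 = 0.3576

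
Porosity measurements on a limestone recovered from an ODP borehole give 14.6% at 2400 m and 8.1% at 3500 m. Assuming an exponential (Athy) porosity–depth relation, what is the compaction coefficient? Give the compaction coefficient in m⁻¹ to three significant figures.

0.000536 m⁻¹

Working in km (1 km = 1000 m; k in km⁻¹ = k in m⁻¹ × 1000):
Athy: n(Z) = n₀ e^(−kZ) ⇒ n₁/n₂ = e^{k(Z₂−Z₁)} ⇒ k = ln(n₁/n₂)/(Z₂−Z₁)
k = ln(0.146/0.081) / (3.5 − 2.4) = ln(1.802) / 1.1 = 0.5892 / 1.1 = 0.5356 km⁻¹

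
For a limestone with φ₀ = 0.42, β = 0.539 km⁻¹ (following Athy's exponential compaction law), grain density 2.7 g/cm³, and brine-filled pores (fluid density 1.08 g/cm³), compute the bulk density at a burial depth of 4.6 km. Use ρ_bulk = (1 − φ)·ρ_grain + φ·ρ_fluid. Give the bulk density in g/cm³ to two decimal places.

2.64 g/cm³

Porosity at depth: φ = 0.42·exp(−0.539×4.6) = 0.42×0.0838 = 0.0352
Bulk density: ρ_b = (1−φ)ρ_g + φ·ρ_f = 0.9648×2.7 + 0.0352×1.08
       = 2.605 + 0.038 = 2.643 g/cm³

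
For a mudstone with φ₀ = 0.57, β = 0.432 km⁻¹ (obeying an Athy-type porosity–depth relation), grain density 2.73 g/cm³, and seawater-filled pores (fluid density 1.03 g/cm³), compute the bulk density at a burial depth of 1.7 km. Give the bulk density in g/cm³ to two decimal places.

Porosity at depth: φ = 0.57·exp(−0.432×1.7) = 0.57×0.4798 = 0.2735
Bulk density: ρ_b = (1−φ)ρ_g + φ·ρ_f = 0.7265×2.73 + 0.2735×1.03
       = 1.983 + 0.282 = 2.265 g/cm³

2.27 g/cm³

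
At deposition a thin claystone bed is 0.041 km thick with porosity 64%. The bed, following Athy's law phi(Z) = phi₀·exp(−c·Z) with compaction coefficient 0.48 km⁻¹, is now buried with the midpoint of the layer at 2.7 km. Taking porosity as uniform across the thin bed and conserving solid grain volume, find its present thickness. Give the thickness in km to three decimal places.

0.018 km

Porosity at 2.7 km: phi = 0.64·exp(−0.48×2.7) = 0.1751
Solid-volume conservation: h(1−phi) = h₀(1−phi₀) ⇒ h = h₀·(1−phi₀)/(1−phi)
h = 0.041 × (1 − 0.64)/(1 − 0.1751) = 0.041 × 0.4364 = 0.0179 km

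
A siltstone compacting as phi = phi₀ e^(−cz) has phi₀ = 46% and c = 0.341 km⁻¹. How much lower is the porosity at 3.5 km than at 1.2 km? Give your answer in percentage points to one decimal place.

phi(1.2) = 0.46·e^(−0.341×1.2) = 0.3055
phi(3.5) = 0.46·e^(−0.341×3.5) = 0.1395
Δphi = 0.3055 − 0.1395 = 0.1661

16.6 percentage points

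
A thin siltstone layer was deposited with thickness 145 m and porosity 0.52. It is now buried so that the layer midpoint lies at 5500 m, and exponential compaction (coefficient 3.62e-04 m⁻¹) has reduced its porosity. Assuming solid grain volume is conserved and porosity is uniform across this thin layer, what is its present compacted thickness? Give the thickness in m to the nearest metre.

Working in km (1 km = 1000 m; β in km⁻¹ = β in m⁻¹ × 1000):
Porosity at 5.5 km: n = 0.52·exp(−0.362×5.5) = 0.0710
Solid-volume conservation: h(1−n) = h₀(1−n₀) ⇒ h = h₀·(1−n₀)/(1−n)
h = 0.145 × (1 − 0.52)/(1 − 0.0710) = 0.145 × 0.5167 = 0.0749 km

75 m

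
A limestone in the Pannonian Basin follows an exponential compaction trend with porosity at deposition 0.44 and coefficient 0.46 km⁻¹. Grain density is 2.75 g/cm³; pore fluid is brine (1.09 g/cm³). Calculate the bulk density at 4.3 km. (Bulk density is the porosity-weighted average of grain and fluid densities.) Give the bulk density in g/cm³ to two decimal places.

2.65 g/cm³

Porosity at depth: n = 0.44·exp(−0.46×4.3) = 0.44×0.1383 = 0.0609
Bulk density: ρ_b = (1−n)ρ_g + n·ρ_f = 0.9391×2.75 + 0.0609×1.09
       = 2.583 + 0.066 = 2.649 g/cm³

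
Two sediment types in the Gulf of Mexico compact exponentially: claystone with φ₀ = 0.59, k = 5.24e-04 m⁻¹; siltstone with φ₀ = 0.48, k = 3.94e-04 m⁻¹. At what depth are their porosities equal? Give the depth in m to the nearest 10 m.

1590 m

Working in km (1 km = 1000 m; k in km⁻¹ = k in m⁻¹ × 1000):
Set φ₀ₐ e^(−kₐz) = φ₀ᵦ e^(−kᵦz) ⇒ ln(φ₀ₐ/φ₀ᵦ) = (kₐ − kᵦ)·z
z = ln(0.59/0.48) / (0.524 − 0.394) = 0.2063 / 0.13 = 1.587 km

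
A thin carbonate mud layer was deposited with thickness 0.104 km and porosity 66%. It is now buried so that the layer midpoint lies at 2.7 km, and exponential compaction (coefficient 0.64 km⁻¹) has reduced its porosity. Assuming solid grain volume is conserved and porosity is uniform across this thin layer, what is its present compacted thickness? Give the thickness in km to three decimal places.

0.040 km

Porosity at 2.7 km: n = 0.66·exp(−0.64×2.7) = 0.1172
Solid-volume conservation: h(1−n) = h₀(1−n₀) ⇒ h = h₀·(1−n₀)/(1−n)
h = 0.104 × (1 − 0.66)/(1 − 0.1172) = 0.104 × 0.3852 = 0.0401 km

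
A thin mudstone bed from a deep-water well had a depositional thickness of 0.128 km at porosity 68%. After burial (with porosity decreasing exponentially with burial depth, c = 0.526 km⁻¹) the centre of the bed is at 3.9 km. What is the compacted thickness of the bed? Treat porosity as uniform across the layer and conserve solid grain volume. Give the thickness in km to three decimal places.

0.045 km

Porosity at 3.9 km: phi = 0.68·exp(−0.526×3.9) = 0.0874
Solid-volume conservation: h(1−phi) = h₀(1−phi₀) ⇒ h = h₀·(1−phi₀)/(1−phi)
h = 0.128 × (1 − 0.68)/(1 − 0.0874) = 0.128 × 0.3507 = 0.0449 km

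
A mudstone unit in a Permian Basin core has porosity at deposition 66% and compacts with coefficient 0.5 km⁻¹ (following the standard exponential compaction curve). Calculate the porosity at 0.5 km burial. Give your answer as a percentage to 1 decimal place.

51.4%

n = n₀·exp(−β·z) = 0.66 × exp(−0.5 × 0.5) = 0.66 × exp(−0.25)
  = 0.66 × 0.7788 = 0.5140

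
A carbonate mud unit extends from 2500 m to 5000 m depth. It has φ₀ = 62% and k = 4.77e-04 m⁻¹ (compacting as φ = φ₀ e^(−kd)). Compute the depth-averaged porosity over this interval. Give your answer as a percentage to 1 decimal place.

11.0%

Working in km (1 km = 1000 m; k in km⁻¹ = k in m⁻¹ × 1000):
⟨φ⟩ = (1/(d₂−d₁)) ∫ φ₀ e^(−kd) dd = φ₀·(e^(−k·d₁) − e^(−k·d₂)) / (k·(d₂−d₁))
e^(−0.477×2.5) = 0.3035; e^(−0.477×5) = 0.0921
⟨φ⟩ = 0.62 × (0.3035 − 0.0921) / (0.477 × 2.5) = 0.62 × 0.1773 = 0.1099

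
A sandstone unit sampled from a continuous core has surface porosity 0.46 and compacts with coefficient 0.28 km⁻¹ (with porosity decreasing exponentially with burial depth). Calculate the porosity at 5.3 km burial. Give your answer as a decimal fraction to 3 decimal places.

0.104

n = n₀·exp(−c·z) = 0.46 × exp(−0.28 × 5.3) = 0.46 × exp(−1.484)
  = 0.46 × 0.2267 = 0.1043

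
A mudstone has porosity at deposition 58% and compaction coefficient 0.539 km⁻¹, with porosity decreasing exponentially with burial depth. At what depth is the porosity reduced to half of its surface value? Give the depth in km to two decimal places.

φ/φ₀ = 1/2 ⇒ exp(−c·Z) = 1/2 ⇒ Z = ln(2) / c
Z = 0.6931 / 0.539 = 1.286 km

1.29 km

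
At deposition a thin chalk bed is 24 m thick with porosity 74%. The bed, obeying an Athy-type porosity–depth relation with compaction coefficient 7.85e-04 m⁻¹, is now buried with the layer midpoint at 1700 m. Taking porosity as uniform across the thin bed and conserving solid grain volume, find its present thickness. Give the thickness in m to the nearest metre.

Working in km (1 km = 1000 m; c in km⁻¹ = c in m⁻¹ × 1000):
Porosity at 1.7 km: n = 0.74·exp(−0.785×1.7) = 0.1948
Solid-volume conservation: h(1−n) = h₀(1−n₀) ⇒ h = h₀·(1−n₀)/(1−n)
h = 0.024 × (1 − 0.74)/(1 − 0.1948) = 0.024 × 0.3229 = 0.0077 km

8 m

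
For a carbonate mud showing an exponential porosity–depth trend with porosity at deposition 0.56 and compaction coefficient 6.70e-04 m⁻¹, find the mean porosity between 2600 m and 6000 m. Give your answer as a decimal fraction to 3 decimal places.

Working in km (1 km = 1000 m; c in km⁻¹ = c in m⁻¹ × 1000):
⟨n⟩ = (1/(Z₂−Z₁)) ∫ n₀ e^(−cZ) dZ = n₀·(e^(−c·Z₁) − e^(−c·Z₂)) / (c·(Z₂−Z₁))
e^(−0.67×2.6) = 0.1752; e^(−0.67×6) = 0.0180
⟨n⟩ = 0.56 × (0.1752 − 0.0180) / (0.67 × 3.4) = 0.56 × 0.0690 = 0.0386

0.039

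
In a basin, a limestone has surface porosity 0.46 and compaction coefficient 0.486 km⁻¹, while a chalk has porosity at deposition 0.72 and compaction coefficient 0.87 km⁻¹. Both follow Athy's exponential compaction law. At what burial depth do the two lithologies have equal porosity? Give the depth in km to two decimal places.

1.17 km

Set n₀ₐ e^(−cₐd) = n₀ᵦ e^(−cᵦd) ⇒ ln(n₀ₐ/n₀ᵦ) = (cₐ − cᵦ)·d
d = ln(0.46/0.72) / (0.486 − 0.87) = -0.4480 / -0.384 = 1.167 km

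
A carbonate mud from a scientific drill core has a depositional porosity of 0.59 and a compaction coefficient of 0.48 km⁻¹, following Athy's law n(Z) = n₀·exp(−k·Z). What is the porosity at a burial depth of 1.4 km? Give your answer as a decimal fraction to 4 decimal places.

0.3013

n = n₀·exp(−k·Z) = 0.59 × exp(−0.48 × 1.4) = 0.59 × exp(−0.672)
  = 0.59 × 0.5107 = 0.3013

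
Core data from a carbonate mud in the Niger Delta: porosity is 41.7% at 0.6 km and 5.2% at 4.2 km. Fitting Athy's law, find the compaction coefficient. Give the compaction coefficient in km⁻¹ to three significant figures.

0.578 km⁻¹

Athy: φ(Z) = φ₀ e^(−cZ) ⇒ φ₁/φ₂ = e^{c(Z₂−Z₁)} ⇒ c = ln(φ₁/φ₂)/(Z₂−Z₁)
c = ln(0.417/0.052) / (4.2 − 0.6) = ln(8.019) / 3.6 = 2.0818 / 3.6 = 0.5783 km⁻¹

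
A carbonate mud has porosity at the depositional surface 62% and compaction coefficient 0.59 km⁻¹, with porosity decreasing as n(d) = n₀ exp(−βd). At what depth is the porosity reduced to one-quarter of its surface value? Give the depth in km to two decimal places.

2.35 km

n/n₀ = 1/4 ⇒ exp(−β·d) = 1/4 ⇒ d = ln(4) / β
d = 1.3863 / 0.59 = 2.350 km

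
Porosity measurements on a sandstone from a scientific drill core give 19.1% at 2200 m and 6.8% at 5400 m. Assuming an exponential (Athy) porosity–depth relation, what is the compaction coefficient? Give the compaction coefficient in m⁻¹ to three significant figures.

Working in km (1 km = 1000 m; c in km⁻¹ = c in m⁻¹ × 1000):
Athy: φ(d) = φ₀ e^(−cd) ⇒ φ₁/φ₂ = e^{c(d₂−d₁)} ⇒ c = ln(φ₁/φ₂)/(d₂−d₁)
c = ln(0.191/0.068) / (5.4 − 2.2) = ln(2.809) / 3.2 = 1.0328 / 3.2 = 0.3227 km⁻¹

0.000323 m⁻¹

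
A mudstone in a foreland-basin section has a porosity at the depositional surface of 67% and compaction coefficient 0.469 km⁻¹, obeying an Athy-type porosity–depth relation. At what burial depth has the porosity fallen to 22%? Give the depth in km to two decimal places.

2.37 km

Invert Athy's law: z = ln(phi₀/phi) / k
z = ln(0.67/0.22) / 0.469 = ln(3.045) / 0.469 = 1.1137 / 0.469 = 2.375 km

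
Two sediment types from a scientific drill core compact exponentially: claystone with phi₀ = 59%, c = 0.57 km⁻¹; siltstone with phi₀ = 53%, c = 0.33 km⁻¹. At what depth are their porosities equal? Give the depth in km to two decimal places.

0.45 km

Set phi₀ₐ e^(−cₐZ) = phi₀ᵦ e^(−cᵦZ) ⇒ ln(phi₀ₐ/phi₀ᵦ) = (cₐ − cᵦ)·Z
Z = ln(0.59/0.53) / (0.57 − 0.33) = 0.1072 / 0.24 = 0.447 km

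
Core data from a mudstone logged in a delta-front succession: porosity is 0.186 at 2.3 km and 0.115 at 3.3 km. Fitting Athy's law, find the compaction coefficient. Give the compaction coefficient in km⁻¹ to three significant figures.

Athy: φ(d) = φ₀ e^(−cd) ⇒ φ₁/φ₂ = e^{c(d₂−d₁)} ⇒ c = ln(φ₁/φ₂)/(d₂−d₁)
c = ln(0.186/0.115) / (3.3 − 2.3) = ln(1.617) / 1 = 0.4808 / 1 = 0.4808 km⁻¹

0.481 km⁻¹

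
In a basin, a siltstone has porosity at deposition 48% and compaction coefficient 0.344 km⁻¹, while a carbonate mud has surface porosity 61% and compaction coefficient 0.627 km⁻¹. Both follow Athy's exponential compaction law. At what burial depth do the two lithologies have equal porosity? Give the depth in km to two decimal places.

0.85 km

Set n₀ₐ e^(−kₐz) = n₀ᵦ e^(−kᵦz) ⇒ ln(n₀ₐ/n₀ᵦ) = (kₐ − kᵦ)·z
z = ln(0.48/0.61) / (0.344 − 0.627) = -0.2397 / -0.283 = 0.847 km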